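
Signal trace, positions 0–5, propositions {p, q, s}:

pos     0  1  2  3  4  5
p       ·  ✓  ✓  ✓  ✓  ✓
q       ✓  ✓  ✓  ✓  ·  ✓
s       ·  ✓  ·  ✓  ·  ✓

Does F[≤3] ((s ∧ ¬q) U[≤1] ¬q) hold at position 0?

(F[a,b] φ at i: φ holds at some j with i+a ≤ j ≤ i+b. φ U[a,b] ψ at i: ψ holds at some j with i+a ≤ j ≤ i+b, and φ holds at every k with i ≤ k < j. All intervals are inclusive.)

Check ((s ∧ ¬q) U[≤1] ¬q) at each j in [0,3]:
  j=0: fails
  j=1: fails
  j=2: fails
  j=3: fails
No position in the window satisfies it → formula fails.

No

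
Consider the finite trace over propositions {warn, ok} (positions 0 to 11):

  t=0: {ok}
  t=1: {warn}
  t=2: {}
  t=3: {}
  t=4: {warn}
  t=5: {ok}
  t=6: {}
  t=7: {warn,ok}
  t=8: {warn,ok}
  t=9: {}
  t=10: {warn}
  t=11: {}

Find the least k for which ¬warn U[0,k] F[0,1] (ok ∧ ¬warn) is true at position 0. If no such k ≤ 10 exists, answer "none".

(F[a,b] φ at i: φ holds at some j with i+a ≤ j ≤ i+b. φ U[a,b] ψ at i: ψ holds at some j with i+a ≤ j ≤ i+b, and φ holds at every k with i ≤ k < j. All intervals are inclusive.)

0

Need earliest j ≥ 0 with F[0,1] (ok ∧ ¬warn), and ¬warn at every k in [0,j-1].
  j=0: rhs holds (empty prefix). k = 0.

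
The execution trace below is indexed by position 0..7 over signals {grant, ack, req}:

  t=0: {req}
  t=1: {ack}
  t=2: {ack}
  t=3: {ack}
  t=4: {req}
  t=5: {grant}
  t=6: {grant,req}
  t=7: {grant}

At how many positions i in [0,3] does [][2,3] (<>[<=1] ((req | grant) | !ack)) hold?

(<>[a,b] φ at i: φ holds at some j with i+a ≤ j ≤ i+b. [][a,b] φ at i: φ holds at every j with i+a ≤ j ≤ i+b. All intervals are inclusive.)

Evaluate at each i in [0,3]:
  i=0: ✗ (fails at j=2)
  i=1: ✓ (all of [3,4])
  i=2: ✓ (all of [4,5])
  i=3: ✓ (all of [5,6])
Positions where it holds: {1, 2, 3} → 3.

3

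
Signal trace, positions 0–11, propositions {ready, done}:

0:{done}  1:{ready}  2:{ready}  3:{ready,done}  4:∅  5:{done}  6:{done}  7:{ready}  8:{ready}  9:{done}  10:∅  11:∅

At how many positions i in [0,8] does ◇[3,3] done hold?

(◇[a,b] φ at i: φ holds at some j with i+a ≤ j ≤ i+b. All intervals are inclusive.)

Evaluate at each i in [0,8]:
  i=0: ✓ (witness j=3)
  i=1: ✗ (none in [4,4])
  i=2: ✓ (witness j=5)
  i=3: ✓ (witness j=6)
  i=4: ✗ (none in [7,7])
  i=5: ✗ (none in [8,8])
  i=6: ✓ (witness j=9)
  i=7: ✗ (none in [10,10])
  i=8: ✗ (none in [11,11])
Positions where it holds: {0, 2, 3, 6} → 4.

4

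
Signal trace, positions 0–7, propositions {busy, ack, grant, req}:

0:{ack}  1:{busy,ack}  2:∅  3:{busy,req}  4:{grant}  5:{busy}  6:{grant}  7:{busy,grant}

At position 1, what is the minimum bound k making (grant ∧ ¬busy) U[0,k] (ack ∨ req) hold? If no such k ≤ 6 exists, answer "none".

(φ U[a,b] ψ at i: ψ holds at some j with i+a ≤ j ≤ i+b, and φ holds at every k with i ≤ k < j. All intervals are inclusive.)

Need earliest j ≥ 1 with (ack ∨ req), and (grant ∧ ¬busy) at every k in [1,j-1].
  j=1: rhs holds (empty prefix). k = 0.

0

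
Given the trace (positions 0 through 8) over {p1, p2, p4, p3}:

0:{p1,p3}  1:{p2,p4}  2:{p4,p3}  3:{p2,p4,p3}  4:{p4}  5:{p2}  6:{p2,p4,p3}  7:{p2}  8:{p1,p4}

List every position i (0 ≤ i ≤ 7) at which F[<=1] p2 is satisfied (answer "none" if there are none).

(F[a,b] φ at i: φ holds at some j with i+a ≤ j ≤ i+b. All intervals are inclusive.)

0, 1, 2, 3, 4, 5, 6, 7

Evaluate at each i in [0,7]:
  i=0: ✓ (witness j=1)
  i=1: ✓ (witness j=1)
  i=2: ✓ (witness j=3)
  i=3: ✓ (witness j=3)
  i=4: ✓ (witness j=5)
  i=5: ✓ (witness j=5)
  i=6: ✓ (witness j=6)
  i=7: ✓ (witness j=7)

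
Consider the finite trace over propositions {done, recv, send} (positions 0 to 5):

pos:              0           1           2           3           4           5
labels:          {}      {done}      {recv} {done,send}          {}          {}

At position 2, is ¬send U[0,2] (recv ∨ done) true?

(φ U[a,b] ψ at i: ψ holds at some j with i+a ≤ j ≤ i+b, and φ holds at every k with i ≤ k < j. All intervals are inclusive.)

Need some j in [2,4] with (recv ∨ done), and ¬send at every k in [2,j-1].
  j=2: (recv ∨ done) holds; no prefix to check → satisfied.

True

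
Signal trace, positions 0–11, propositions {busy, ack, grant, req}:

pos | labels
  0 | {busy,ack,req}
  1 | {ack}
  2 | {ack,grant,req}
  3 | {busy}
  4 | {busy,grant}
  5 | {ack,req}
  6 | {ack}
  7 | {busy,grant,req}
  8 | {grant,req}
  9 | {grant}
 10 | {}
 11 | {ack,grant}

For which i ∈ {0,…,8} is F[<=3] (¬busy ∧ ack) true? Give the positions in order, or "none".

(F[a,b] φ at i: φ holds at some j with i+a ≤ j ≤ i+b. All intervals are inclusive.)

Evaluate at each i in [0,8]:
  i=0: ✓ (witness j=1)
  i=1: ✓ (witness j=1)
  i=2: ✓ (witness j=2)
  i=3: ✓ (witness j=5)
  i=4: ✓ (witness j=5)
  i=5: ✓ (witness j=5)
  i=6: ✓ (witness j=6)
  i=7: ✗ (none in [7,10])
  i=8: ✓ (witness j=11)

0, 1, 2, 3, 4, 5, 6, 8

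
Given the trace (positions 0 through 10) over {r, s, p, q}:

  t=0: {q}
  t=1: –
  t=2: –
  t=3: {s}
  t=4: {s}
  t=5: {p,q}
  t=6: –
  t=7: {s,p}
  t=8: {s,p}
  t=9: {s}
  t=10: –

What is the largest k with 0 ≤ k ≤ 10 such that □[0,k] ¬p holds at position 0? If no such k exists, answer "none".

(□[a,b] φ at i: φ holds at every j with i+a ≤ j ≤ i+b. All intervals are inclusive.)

4

¬p must hold from j=0 onward; find where it first fails.
  j=0: holds
  j=1: holds
  j=2: holds
  j=3: holds
  j=4: holds
  j=5: fails
Holds on [0,4], so largest k = 4.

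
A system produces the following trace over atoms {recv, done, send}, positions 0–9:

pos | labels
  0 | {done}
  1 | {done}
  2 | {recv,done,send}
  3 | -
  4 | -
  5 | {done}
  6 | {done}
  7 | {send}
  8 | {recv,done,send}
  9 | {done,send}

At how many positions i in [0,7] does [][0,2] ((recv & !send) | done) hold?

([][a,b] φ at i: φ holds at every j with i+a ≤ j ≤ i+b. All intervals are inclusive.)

Evaluate at each i in [0,7]:
  i=0: ✓ (all of [0,2])
  i=1: ✗ (fails at j=3)
  i=2: ✗ (fails at j=3)
  i=3: ✗ (fails at j=3)
  i=4: ✗ (fails at j=4)
  i=5: ✗ (fails at j=7)
  i=6: ✗ (fails at j=7)
  i=7: ✗ (fails at j=7)
Positions where it holds: {0} → 1.

1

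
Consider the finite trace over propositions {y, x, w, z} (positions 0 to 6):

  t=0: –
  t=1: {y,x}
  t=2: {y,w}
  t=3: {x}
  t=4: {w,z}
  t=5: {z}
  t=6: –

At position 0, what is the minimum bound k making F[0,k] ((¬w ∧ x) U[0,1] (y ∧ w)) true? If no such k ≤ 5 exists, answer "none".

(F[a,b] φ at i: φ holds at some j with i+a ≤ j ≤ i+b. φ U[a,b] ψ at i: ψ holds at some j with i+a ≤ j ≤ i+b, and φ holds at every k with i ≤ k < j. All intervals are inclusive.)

Scan j = 0,1,… for ((¬w ∧ x) U[0,1] (y ∧ w)):
  j=0: fails
  j=1: holds
First hit at j=1, so smallest k = 1-0 = 1.

1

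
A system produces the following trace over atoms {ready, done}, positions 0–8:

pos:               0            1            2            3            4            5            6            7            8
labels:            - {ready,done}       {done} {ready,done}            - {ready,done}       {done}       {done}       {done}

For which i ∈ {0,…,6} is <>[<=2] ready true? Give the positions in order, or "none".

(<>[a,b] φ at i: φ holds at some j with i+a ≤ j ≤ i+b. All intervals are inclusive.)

0, 1, 2, 3, 4, 5

Evaluate at each i in [0,6]:
  i=0: ✓ (witness j=1)
  i=1: ✓ (witness j=1)
  i=2: ✓ (witness j=3)
  i=3: ✓ (witness j=3)
  i=4: ✓ (witness j=5)
  i=5: ✓ (witness j=5)
  i=6: ✗ (none in [6,8])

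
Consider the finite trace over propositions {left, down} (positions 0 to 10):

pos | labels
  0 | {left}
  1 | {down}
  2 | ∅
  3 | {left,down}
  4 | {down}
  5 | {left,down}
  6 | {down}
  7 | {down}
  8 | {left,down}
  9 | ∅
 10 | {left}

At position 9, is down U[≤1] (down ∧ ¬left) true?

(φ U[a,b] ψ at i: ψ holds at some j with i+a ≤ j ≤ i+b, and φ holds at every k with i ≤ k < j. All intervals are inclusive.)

Need some j in [9,10] with (down ∧ ¬left), and down at every k in [9,j-1].
  j=9: (down ∧ ¬left) false.
  j=10: (down ∧ ¬left) false.
No j in the window works → until fails.

Does not hold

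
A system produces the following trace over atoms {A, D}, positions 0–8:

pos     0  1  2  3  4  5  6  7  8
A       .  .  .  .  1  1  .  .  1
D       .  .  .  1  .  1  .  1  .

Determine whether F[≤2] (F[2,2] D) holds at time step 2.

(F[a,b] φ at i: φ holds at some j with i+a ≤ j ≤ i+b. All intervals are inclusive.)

Yes

Check F[2,2] D at each j in [2,4]:
  j=2: fails (none in [4,4])
  j=3: holds (witness at 5)
  j=4: fails (none in [6,6])
Found at j=3 → formula holds.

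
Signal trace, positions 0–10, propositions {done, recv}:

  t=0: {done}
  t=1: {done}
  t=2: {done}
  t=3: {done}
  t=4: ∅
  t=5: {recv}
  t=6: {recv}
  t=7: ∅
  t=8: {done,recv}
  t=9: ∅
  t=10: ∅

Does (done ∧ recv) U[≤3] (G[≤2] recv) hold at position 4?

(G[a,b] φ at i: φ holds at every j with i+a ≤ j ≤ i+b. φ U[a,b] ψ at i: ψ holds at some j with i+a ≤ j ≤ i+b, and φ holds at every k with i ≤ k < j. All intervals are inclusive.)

Need some j in [4,7] with G[≤2] recv, and (done ∧ recv) at every k in [4,j-1].
  j=4: G[≤2] recv — fails at 4.
  j=5: G[≤2] recv — fails at 7.
  j=6: G[≤2] recv — fails at 7.
  j=7: G[≤2] recv — fails at 7.
No j in the window works → until fails.

No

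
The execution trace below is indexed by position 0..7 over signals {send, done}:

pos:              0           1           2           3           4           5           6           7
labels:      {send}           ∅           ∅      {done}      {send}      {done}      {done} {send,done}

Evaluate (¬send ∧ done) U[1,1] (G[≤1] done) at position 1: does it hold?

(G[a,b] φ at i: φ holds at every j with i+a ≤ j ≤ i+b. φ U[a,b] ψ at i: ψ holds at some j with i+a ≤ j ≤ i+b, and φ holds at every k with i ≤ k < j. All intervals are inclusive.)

No

Need some j in [2,2] with G[≤1] done, and (¬send ∧ done) at every k in [1,j-1].
  j=2: G[≤1] done — fails at 2.
No j in the window works → until fails.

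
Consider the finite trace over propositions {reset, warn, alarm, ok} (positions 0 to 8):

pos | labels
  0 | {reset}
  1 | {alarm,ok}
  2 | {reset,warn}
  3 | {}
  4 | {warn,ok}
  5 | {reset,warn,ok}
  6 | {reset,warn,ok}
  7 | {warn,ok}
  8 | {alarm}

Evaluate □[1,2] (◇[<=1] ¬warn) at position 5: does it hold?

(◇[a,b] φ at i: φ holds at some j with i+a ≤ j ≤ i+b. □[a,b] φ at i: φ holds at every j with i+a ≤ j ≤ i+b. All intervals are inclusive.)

Check ◇[<=1] ¬warn at every j in [6,7]:
  j=6: fails (none in [6,7])
  j=7: holds (witness at 8)
Fails at j=6 → formula fails.

False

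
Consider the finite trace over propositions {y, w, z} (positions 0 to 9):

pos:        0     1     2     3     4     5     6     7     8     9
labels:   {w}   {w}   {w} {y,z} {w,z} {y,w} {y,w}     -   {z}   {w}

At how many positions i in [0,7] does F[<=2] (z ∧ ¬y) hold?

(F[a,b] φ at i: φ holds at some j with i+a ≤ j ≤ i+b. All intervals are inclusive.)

5

Evaluate at each i in [0,7]:
  i=0: ✗ (none in [0,2])
  i=1: ✗ (none in [1,3])
  i=2: ✓ (witness j=4)
  i=3: ✓ (witness j=4)
  i=4: ✓ (witness j=4)
  i=5: ✗ (none in [5,7])
  i=6: ✓ (witness j=8)
  i=7: ✓ (witness j=8)
Positions where it holds: {2, 3, 4, 6, 7} → 5.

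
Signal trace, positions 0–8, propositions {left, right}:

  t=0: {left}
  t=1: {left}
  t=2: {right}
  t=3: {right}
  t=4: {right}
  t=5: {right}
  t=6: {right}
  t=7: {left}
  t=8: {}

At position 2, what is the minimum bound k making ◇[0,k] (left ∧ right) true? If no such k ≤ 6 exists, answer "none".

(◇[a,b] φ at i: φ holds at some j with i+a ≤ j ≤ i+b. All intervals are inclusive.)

Scan j = 2,3,… for (left ∧ right):
  j=2: fails
  j=3: fails
  j=4: fails
  j=5: fails
  j=6: fails
  j=7: fails
  j=8: fails
No j in [2,8] satisfies it → none.

none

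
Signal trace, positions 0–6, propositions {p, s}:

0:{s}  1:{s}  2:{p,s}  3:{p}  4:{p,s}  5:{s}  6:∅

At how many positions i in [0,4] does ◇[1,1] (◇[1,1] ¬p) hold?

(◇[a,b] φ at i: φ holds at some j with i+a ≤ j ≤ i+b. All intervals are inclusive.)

Evaluate at each i in [0,4]:
  i=0: ✗ (none in [1,1])
  i=1: ✗ (none in [2,2])
  i=2: ✗ (none in [3,3])
  i=3: ✓ (witness j=4)
  i=4: ✓ (witness j=5)
Positions where it holds: {3, 4} → 2.

2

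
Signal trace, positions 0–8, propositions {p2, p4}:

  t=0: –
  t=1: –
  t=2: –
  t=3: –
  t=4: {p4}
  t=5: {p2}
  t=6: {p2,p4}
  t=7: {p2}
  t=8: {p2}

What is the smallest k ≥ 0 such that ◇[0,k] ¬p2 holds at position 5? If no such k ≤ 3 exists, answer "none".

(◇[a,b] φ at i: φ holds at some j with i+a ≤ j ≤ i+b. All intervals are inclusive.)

none

Scan j = 5,6,… for ¬p2:
  j=5: fails
  j=6: fails
  j=7: fails
  j=8: fails
No j in [5,8] satisfies it → none.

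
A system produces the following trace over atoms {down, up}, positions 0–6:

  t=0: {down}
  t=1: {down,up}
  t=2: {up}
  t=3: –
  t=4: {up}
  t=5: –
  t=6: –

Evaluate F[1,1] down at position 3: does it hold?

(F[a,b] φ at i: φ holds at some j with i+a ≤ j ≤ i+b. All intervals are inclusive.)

Check down at each j in [4,4]:
  j=4: false
No position in the window satisfies it → formula fails.

Does not hold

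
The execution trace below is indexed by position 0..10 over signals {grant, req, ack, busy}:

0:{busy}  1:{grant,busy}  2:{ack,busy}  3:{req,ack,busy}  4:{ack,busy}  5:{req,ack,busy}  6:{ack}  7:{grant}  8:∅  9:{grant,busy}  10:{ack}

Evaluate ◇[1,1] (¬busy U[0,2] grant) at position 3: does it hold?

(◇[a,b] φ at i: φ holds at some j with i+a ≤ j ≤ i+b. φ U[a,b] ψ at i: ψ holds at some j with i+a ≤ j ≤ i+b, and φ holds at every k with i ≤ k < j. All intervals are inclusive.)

Check (¬busy U[0,2] grant) at each j in [4,4]:
  j=4: fails
No position in the window satisfies it → formula fails.

False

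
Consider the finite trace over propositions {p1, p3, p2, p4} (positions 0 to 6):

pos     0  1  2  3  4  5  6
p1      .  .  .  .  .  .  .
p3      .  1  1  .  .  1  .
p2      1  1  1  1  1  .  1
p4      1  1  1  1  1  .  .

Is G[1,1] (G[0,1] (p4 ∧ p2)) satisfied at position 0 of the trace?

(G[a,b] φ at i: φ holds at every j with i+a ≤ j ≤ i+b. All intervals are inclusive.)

Yes

Check G[0,1] (p4 ∧ p2) at every j in [1,1]:
  j=1: holds on [1,2]
All positions satisfy it → formula holds.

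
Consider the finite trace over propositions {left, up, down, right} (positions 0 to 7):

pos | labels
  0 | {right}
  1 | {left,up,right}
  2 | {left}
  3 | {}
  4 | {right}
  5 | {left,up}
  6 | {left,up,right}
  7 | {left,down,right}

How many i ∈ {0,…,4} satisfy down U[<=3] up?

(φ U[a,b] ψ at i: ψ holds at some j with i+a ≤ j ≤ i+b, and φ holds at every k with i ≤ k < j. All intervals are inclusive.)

Evaluate at each i in [0,4]:
  i=0: ✗ (lhs fails at k=0 before rhs at j=1)
  i=1: ✓ (rhs at j=1)
  i=2: ✗ (lhs fails at k=2 before rhs at j=5)
  i=3: ✗ (lhs fails at k=3 before rhs at j=5)
  i=4: ✗ (lhs fails at k=4 before rhs at j=5)
Positions where it holds: {1} → 1.

1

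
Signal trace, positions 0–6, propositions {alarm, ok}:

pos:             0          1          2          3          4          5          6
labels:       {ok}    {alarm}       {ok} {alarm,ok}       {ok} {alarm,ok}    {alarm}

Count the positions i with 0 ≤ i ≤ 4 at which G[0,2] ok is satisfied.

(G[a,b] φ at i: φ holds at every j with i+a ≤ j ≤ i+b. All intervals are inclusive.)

2

Evaluate at each i in [0,4]:
  i=0: ✗ (fails at j=1)
  i=1: ✗ (fails at j=1)
  i=2: ✓ (all of [2,4])
  i=3: ✓ (all of [3,5])
  i=4: ✗ (fails at j=6)
Positions where it holds: {2, 3} → 2.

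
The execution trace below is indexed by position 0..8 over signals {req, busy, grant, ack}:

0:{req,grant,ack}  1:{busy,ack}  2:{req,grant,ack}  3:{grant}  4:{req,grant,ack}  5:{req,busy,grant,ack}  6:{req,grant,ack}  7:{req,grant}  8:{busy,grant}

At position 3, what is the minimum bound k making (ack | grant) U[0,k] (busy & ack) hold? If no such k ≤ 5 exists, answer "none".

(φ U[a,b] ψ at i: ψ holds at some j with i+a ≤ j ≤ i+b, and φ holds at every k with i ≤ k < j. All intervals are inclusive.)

2

Need earliest j ≥ 3 with (busy & ack), and (ack | grant) at every k in [3,j-1].
  j=3: rhs fails.
  j=4: rhs fails.
  j=5: rhs holds; lhs holds on [3,4]. k = 2.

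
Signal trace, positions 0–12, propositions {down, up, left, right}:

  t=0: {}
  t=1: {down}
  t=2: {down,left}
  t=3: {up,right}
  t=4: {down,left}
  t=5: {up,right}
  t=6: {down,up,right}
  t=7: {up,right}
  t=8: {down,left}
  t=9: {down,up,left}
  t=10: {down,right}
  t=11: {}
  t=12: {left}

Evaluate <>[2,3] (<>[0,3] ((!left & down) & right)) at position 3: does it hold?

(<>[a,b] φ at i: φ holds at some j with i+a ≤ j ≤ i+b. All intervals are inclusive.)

True

Check <>[0,3] ((!left & down) & right) at each j in [5,6]:
  j=5: holds (witness at 6)
  j=6: holds (witness at 6)
Found at j=5 → formula holds.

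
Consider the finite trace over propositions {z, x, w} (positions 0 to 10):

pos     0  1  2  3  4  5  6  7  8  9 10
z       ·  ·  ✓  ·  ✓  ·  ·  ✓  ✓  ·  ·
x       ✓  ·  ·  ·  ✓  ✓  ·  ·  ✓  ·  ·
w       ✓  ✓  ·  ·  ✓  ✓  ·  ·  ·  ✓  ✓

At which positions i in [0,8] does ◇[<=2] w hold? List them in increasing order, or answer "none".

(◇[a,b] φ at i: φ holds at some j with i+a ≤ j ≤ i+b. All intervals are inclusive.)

Evaluate at each i in [0,8]:
  i=0: ✓ (witness j=0)
  i=1: ✓ (witness j=1)
  i=2: ✓ (witness j=4)
  i=3: ✓ (witness j=4)
  i=4: ✓ (witness j=4)
  i=5: ✓ (witness j=5)
  i=6: ✗ (none in [6,8])
  i=7: ✓ (witness j=9)
  i=8: ✓ (witness j=9)

0, 1, 2, 3, 4, 5, 7, 8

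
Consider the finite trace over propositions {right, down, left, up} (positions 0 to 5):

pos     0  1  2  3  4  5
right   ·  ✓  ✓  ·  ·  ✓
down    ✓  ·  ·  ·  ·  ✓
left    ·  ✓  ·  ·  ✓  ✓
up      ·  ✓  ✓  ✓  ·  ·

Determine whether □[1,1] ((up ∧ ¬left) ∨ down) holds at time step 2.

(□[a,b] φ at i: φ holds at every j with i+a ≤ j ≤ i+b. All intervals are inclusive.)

Check ((up ∧ ¬left) ∨ down) at every j in [3,3]:
  j=3: true
All positions satisfy it → formula holds.

Yes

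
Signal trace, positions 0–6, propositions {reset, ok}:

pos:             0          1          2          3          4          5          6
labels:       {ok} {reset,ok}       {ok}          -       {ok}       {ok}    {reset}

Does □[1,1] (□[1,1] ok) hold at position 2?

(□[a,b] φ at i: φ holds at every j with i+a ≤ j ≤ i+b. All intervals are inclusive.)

True

Check □[1,1] ok at every j in [3,3]:
  j=3: holds on [4,4]
All positions satisfy it → formula holds.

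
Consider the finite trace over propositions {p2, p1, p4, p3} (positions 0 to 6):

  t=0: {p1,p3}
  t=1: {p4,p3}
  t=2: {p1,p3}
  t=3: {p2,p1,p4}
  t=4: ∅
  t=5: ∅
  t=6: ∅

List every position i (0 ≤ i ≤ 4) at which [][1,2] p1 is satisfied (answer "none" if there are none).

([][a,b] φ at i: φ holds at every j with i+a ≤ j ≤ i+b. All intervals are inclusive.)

Evaluate at each i in [0,4]:
  i=0: ✗ (fails at j=1)
  i=1: ✓ (all of [2,3])
  i=2: ✗ (fails at j=4)
  i=3: ✗ (fails at j=4)
  i=4: ✗ (fails at j=5)

1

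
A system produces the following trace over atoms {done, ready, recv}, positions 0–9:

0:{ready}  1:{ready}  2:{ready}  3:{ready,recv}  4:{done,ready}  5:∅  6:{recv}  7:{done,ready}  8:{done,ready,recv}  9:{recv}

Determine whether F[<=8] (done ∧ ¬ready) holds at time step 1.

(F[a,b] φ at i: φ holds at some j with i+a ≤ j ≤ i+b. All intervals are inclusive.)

Check (done ∧ ¬ready) at each j in [1,9]:
  j=1: false
  j=2: false
  j=3: false
  j=4: false
  j=5: false
  j=6: false
  j=7: false
  j=8: false
  j=9: false
No position in the window satisfies it → formula fails.

False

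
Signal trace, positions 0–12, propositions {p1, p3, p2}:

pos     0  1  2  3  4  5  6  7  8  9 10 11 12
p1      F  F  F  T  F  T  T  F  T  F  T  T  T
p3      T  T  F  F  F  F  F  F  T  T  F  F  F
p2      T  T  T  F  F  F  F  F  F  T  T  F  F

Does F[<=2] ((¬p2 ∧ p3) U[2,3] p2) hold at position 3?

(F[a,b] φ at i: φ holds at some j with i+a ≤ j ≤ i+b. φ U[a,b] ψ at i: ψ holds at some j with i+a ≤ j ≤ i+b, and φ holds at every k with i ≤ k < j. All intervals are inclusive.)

Does not hold

Check ((¬p2 ∧ p3) U[2,3] p2) at each j in [3,5]:
  j=3: fails
  j=4: fails
  j=5: fails
No position in the window satisfies it → formula fails.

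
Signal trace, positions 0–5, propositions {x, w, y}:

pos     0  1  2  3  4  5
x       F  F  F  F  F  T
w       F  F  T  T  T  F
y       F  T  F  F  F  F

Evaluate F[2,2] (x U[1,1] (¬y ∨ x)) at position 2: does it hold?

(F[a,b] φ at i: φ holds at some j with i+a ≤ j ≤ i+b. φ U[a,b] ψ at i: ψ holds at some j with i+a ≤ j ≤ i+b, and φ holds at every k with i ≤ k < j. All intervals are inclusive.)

No

Check (x U[1,1] (¬y ∨ x)) at each j in [4,4]:
  j=4: fails
No position in the window satisfies it → formula fails.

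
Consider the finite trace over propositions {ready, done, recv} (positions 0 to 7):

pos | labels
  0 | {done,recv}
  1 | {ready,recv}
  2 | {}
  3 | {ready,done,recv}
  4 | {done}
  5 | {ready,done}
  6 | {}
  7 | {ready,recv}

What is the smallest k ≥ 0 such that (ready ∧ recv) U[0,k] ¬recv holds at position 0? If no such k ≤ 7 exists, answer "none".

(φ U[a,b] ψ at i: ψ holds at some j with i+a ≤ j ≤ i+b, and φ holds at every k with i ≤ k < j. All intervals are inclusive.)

Need earliest j ≥ 0 with ¬recv, and (ready ∧ recv) at every k in [0,j-1].
  j=0: rhs fails.
  j=1: rhs fails.
  j=2: rhs holds but lhs fails at k=0.
  j=3: rhs fails.
  j=4: rhs holds but lhs fails at k=0.
  j=5: rhs holds but lhs fails at k=0.
  j=6: rhs holds but lhs fails at k=0.
  j=7: rhs fails.
No witness within the range → none.

none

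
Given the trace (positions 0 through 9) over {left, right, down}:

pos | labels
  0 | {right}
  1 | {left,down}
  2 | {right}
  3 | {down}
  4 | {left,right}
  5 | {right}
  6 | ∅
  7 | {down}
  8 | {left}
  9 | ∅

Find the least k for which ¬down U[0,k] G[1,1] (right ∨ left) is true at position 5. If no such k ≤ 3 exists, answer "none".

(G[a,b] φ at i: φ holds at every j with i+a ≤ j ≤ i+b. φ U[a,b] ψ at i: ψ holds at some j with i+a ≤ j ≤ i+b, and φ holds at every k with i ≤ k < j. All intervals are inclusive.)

Need earliest j ≥ 5 with G[1,1] (right ∨ left), and ¬down at every k in [5,j-1].
  j=5: rhs fails.
  j=6: rhs fails.
  j=7: rhs holds; lhs holds on [5,6]. k = 2.

2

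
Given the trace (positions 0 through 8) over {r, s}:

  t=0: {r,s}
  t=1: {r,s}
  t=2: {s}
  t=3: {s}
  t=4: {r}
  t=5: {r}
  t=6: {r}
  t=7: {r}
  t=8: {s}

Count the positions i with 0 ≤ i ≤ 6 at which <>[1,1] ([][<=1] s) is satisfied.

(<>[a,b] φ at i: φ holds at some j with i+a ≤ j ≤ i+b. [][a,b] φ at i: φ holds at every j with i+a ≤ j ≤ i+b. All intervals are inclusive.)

2

Evaluate at each i in [0,6]:
  i=0: ✓ (witness j=1)
  i=1: ✓ (witness j=2)
  i=2: ✗ (none in [3,3])
  i=3: ✗ (none in [4,4])
  i=4: ✗ (none in [5,5])
  i=5: ✗ (none in [6,6])
  i=6: ✗ (none in [7,7])
Positions where it holds: {0, 1} → 2.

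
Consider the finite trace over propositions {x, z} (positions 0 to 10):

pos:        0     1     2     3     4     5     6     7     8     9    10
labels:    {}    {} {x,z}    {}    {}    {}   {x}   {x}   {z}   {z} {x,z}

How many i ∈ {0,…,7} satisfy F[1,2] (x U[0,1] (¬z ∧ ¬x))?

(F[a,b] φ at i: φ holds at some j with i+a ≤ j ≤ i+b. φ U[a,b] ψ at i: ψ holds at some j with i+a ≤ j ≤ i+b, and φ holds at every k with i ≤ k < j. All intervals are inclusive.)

5

Evaluate at each i in [0,7]:
  i=0: ✓ (witness j=1)
  i=1: ✓ (witness j=2)
  i=2: ✓ (witness j=3)
  i=3: ✓ (witness j=4)
  i=4: ✓ (witness j=5)
  i=5: ✗ (none in [6,7])
  i=6: ✗ (none in [7,8])
  i=7: ✗ (none in [8,9])
Positions where it holds: {0, 1, 2, 3, 4} → 5.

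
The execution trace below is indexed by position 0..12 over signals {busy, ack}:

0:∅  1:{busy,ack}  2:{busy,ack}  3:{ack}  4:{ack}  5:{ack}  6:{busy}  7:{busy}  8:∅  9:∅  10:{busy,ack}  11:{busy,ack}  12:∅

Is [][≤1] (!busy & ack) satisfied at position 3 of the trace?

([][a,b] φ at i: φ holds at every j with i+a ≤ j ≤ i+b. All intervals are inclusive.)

Check (!busy & ack) at every j in [3,4]:
  j=3: true
  j=4: true
All positions satisfy it → formula holds.

Yes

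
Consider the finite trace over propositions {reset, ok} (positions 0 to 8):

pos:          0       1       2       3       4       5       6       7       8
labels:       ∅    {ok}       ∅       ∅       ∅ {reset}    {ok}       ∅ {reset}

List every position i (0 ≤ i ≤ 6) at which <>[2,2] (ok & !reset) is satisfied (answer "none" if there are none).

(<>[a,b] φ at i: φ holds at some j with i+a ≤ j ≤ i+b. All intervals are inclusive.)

Evaluate at each i in [0,6]:
  i=0: ✗ (none in [2,2])
  i=1: ✗ (none in [3,3])
  i=2: ✗ (none in [4,4])
  i=3: ✗ (none in [5,5])
  i=4: ✓ (witness j=6)
  i=5: ✗ (none in [7,7])
  i=6: ✗ (none in [8,8])

4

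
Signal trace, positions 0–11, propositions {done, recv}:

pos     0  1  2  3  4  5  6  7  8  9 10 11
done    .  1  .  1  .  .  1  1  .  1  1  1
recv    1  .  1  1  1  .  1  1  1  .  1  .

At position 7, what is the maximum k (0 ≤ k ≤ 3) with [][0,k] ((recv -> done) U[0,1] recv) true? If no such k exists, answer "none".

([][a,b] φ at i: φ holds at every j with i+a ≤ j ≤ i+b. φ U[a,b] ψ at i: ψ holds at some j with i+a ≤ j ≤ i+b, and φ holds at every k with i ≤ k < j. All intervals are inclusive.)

((recv -> done) U[0,1] recv) must hold from j=7 onward; find where it first fails.
  j=7: holds
  j=8: holds
  j=9: holds
  j=10: holds
Holds through j=10; largest k = 3.

3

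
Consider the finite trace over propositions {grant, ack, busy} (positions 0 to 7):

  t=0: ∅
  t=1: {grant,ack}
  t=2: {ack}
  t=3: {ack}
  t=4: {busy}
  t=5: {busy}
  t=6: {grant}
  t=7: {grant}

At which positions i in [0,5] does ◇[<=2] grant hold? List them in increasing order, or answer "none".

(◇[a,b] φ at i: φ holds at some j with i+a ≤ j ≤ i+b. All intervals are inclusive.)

Evaluate at each i in [0,5]:
  i=0: ✓ (witness j=1)
  i=1: ✓ (witness j=1)
  i=2: ✗ (none in [2,4])
  i=3: ✗ (none in [3,5])
  i=4: ✓ (witness j=6)
  i=5: ✓ (witness j=6)

0, 1, 4, 5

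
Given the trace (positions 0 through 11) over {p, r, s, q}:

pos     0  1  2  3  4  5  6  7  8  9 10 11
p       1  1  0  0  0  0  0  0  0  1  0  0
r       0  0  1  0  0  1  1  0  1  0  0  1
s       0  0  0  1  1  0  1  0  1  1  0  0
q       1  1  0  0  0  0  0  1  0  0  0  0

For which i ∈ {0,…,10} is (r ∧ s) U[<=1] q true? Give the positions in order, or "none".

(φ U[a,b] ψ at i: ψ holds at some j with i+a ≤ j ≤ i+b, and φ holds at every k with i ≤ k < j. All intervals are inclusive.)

Evaluate at each i in [0,10]:
  i=0: ✓ (rhs at j=0)
  i=1: ✓ (rhs at j=1)
  i=2: ✗ (no rhs in [2,3])
  i=3: ✗ (no rhs in [3,4])
  i=4: ✗ (no rhs in [4,5])
  i=5: ✗ (no rhs in [5,6])
  i=6: ✓ (rhs at j=7; lhs holds on [6,6])
  i=7: ✓ (rhs at j=7)
  i=8: ✗ (no rhs in [8,9])
  i=9: ✗ (no rhs in [9,10])
  i=10: ✗ (no rhs in [10,11])

0, 1, 6, 7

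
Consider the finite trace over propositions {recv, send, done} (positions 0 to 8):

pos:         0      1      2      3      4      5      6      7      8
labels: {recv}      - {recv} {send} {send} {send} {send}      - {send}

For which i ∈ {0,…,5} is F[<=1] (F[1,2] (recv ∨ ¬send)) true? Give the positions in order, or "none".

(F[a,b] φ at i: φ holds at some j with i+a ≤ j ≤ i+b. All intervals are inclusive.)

0, 1, 4, 5

Evaluate at each i in [0,5]:
  i=0: ✓ (witness j=0)
  i=1: ✓ (witness j=1)
  i=2: ✗ (none in [2,3])
  i=3: ✗ (none in [3,4])
  i=4: ✓ (witness j=5)
  i=5: ✓ (witness j=5)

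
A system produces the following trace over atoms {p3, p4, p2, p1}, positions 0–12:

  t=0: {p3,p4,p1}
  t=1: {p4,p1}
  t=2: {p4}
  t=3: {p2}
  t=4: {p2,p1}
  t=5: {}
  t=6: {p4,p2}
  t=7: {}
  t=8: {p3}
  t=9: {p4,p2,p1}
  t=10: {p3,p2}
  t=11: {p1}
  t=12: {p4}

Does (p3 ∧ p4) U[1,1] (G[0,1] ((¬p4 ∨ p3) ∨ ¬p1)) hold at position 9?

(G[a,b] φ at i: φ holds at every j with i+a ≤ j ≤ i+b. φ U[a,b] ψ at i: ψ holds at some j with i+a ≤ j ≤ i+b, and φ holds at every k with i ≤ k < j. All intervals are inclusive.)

Need some j in [10,10] with G[0,1] ((¬p4 ∨ p3) ∨ ¬p1), and (p3 ∧ p4) at every k in [9,j-1].
  j=10: G[0,1] ((¬p4 ∨ p3) ∨ ¬p1) holds, but (p3 ∧ p4) fails at k=9 → not this j.
No j in the window works → until fails.

No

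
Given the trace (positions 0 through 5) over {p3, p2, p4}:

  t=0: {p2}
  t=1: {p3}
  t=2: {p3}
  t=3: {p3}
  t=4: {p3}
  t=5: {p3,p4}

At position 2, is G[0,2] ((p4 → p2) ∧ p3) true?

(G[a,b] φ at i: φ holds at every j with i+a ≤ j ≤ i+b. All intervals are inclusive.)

Check ((p4 → p2) ∧ p3) at every j in [2,4]:
  j=2: true
  j=3: true
  j=4: true
All positions satisfy it → formula holds.

True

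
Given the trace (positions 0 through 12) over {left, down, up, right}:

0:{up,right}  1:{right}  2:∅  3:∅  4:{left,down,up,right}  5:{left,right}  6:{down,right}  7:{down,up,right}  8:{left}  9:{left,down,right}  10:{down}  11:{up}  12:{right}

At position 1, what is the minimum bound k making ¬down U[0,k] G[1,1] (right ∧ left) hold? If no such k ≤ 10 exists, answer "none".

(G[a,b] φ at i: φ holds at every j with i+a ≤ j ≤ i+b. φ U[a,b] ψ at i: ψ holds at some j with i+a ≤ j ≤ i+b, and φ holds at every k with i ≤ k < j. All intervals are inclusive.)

2

Need earliest j ≥ 1 with G[1,1] (right ∧ left), and ¬down at every k in [1,j-1].
  j=1: rhs fails.
  j=2: rhs fails.
  j=3: rhs holds; lhs holds on [1,2]. k = 2.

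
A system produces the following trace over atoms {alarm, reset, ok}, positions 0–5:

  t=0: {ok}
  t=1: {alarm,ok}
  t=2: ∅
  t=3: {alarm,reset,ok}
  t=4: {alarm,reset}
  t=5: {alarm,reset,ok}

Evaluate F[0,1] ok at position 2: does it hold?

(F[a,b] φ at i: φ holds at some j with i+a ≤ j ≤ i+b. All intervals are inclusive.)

Check ok at each j in [2,3]:
  j=2: false
  j=3: true
Found at j=3 → formula holds.

Yes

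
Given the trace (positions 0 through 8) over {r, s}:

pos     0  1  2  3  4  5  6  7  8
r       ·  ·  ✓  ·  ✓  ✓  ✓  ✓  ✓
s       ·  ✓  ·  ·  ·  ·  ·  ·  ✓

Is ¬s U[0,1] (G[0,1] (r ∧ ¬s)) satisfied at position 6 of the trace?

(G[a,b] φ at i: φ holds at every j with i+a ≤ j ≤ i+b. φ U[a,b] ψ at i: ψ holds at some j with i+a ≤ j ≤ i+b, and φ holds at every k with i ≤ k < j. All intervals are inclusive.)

Yes

Need some j in [6,7] with G[0,1] (r ∧ ¬s), and ¬s at every k in [6,j-1].
  j=6: G[0,1] (r ∧ ¬s) holds; no prefix to check → satisfied.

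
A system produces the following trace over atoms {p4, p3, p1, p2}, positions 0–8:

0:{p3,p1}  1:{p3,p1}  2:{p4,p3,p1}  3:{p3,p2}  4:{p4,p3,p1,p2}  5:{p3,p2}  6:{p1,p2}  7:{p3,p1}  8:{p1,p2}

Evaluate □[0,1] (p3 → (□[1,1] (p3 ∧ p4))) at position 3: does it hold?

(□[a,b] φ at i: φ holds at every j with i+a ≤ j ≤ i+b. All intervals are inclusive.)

No

Check (p3 → (□[1,1] (p3 ∧ p4))) at every j in [3,4]:
  j=3: antecedent true; consequent holds on [4,4] → ✓
  j=4: antecedent true; consequent fails at 5 → ✗
Fails at j=4 → formula fails.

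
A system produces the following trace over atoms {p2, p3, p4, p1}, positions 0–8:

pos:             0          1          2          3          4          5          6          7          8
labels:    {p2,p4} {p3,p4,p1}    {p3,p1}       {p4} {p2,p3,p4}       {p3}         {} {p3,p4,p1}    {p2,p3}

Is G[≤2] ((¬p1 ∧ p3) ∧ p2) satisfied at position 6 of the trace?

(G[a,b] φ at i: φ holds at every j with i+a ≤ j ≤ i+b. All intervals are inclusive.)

Check ((¬p1 ∧ p3) ∧ p2) at every j in [6,8]:
  j=6: false
  j=7: false
  j=8: true
Fails at j=6 → formula fails.

No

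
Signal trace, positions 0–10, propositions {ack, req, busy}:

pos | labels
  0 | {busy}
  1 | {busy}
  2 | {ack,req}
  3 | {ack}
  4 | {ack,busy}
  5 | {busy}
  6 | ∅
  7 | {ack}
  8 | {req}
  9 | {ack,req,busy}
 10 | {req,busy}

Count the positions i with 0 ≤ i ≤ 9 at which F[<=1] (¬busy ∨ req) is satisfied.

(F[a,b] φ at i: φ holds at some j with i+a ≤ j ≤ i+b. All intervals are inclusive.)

Evaluate at each i in [0,9]:
  i=0: ✗ (none in [0,1])
  i=1: ✓ (witness j=2)
  i=2: ✓ (witness j=2)
  i=3: ✓ (witness j=3)
  i=4: ✗ (none in [4,5])
  i=5: ✓ (witness j=6)
  i=6: ✓ (witness j=6)
  i=7: ✓ (witness j=7)
  i=8: ✓ (witness j=8)
  i=9: ✓ (witness j=9)
Positions where it holds: {1, 2, 3, 5, 6, 7, 8, 9} → 8.

8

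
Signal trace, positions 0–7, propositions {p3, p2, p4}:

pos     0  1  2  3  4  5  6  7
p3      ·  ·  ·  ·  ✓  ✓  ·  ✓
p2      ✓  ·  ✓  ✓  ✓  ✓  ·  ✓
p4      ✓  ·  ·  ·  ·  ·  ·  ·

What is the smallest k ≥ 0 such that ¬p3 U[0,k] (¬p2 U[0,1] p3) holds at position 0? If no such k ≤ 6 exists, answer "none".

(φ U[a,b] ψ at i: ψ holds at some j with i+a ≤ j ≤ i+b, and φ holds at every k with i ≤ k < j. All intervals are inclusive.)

Need earliest j ≥ 0 with (¬p2 U[0,1] p3), and ¬p3 at every k in [0,j-1].
  j=0: rhs fails.
  j=1: rhs fails.
  j=2: rhs fails.
  j=3: rhs fails.
  j=4: rhs holds; lhs holds on [0,3]. k = 4.

4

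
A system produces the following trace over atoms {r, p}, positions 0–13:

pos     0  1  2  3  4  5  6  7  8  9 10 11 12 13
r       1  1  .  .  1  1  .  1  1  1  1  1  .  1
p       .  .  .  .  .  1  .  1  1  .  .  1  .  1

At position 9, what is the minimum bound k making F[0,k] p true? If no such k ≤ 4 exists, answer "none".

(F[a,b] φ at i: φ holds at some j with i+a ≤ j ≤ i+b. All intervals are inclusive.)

2

Scan j = 9,10,… for p:
  j=9: fails
  j=10: fails
  j=11: holds
First hit at j=11, so smallest k = 11-9 = 2.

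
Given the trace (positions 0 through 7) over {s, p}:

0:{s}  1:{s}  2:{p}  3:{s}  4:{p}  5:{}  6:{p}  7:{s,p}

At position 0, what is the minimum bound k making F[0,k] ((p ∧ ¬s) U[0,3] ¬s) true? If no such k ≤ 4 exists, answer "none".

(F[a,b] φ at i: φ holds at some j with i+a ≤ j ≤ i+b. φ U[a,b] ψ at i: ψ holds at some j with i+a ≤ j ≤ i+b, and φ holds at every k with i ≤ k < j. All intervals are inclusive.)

Scan j = 0,1,… for ((p ∧ ¬s) U[0,3] ¬s):
  j=0: fails
  j=1: fails
  j=2: holds
First hit at j=2, so smallest k = 2-0 = 2.

2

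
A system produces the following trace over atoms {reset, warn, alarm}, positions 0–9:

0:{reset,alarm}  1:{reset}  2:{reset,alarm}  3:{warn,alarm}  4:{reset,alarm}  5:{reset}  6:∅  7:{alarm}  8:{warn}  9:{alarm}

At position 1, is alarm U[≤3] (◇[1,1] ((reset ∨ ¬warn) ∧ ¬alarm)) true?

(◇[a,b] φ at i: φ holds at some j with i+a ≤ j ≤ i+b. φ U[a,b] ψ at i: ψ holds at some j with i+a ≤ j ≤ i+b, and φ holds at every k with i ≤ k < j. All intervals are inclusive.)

No

Need some j in [1,4] with ◇[1,1] ((reset ∨ ¬warn) ∧ ¬alarm), and alarm at every k in [1,j-1].
  j=1: ◇[1,1] ((reset ∨ ¬warn) ∧ ¬alarm) — fails (none in [2,2]).
  j=2: ◇[1,1] ((reset ∨ ¬warn) ∧ ¬alarm) — fails (none in [3,3]).
  j=3: ◇[1,1] ((reset ∨ ¬warn) ∧ ¬alarm) — fails (none in [4,4]).
  j=4: ◇[1,1] ((reset ∨ ¬warn) ∧ ¬alarm) holds, but alarm fails at k=1 → not this j.
No j in the window works → until fails.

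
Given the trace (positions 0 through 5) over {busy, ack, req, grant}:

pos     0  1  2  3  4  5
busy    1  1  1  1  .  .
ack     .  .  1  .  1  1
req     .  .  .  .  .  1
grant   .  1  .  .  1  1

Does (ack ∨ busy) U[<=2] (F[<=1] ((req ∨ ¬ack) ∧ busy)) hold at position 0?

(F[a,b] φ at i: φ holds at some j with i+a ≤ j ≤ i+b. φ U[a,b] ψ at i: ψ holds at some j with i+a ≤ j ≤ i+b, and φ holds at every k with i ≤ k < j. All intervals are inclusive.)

True

Need some j in [0,2] with F[<=1] ((req ∨ ¬ack) ∧ busy), and (ack ∨ busy) at every k in [0,j-1].
  j=0: F[<=1] ((req ∨ ¬ack) ∧ busy) holds; no prefix to check → satisfied.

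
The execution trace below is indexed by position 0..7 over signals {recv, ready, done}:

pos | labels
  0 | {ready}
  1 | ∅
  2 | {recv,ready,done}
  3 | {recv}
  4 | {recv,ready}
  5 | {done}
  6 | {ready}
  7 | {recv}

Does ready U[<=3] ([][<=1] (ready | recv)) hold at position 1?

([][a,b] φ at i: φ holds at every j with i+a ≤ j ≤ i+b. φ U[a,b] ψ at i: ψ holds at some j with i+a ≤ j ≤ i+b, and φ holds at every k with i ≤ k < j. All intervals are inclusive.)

No

Need some j in [1,4] with [][<=1] (ready | recv), and ready at every k in [1,j-1].
  j=1: [][<=1] (ready | recv) — fails at 1.
  j=2: [][<=1] (ready | recv) holds, but ready fails at k=1 → not this j.
  j=3: [][<=1] (ready | recv) holds, but ready fails at k=1 → not this j.
  j=4: [][<=1] (ready | recv) — fails at 5.
No j in the window works → until fails.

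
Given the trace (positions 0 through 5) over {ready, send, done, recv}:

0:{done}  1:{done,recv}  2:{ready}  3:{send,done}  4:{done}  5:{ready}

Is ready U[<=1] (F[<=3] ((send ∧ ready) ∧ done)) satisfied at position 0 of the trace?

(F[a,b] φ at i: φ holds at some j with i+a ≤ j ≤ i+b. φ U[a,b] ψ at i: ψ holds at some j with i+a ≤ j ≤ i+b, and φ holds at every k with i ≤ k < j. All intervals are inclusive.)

Need some j in [0,1] with F[<=3] ((send ∧ ready) ∧ done), and ready at every k in [0,j-1].
  j=0: F[<=3] ((send ∧ ready) ∧ done) — fails (none in [0,3]).
  j=1: F[<=3] ((send ∧ ready) ∧ done) — fails (none in [1,4]).
No j in the window works → until fails.

False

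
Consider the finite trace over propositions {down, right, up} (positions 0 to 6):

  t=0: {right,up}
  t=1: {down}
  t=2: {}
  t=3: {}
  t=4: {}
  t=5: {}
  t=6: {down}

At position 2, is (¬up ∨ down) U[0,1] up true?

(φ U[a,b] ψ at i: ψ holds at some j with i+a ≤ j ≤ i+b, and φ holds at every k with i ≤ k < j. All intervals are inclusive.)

Does not hold

Need some j in [2,3] with up, and (¬up ∨ down) at every k in [2,j-1].
  j=2: up false.
  j=3: up false.
No j in the window works → until fails.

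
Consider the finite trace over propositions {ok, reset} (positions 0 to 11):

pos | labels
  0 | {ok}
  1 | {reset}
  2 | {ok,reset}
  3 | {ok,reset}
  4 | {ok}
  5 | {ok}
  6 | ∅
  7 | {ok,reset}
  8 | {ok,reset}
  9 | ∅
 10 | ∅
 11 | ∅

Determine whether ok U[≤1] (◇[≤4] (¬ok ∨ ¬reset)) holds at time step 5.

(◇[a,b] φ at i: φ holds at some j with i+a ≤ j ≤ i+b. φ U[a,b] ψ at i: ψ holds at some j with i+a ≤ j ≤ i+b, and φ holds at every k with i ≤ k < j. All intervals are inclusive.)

Need some j in [5,6] with ◇[≤4] (¬ok ∨ ¬reset), and ok at every k in [5,j-1].
  j=5: ◇[≤4] (¬ok ∨ ¬reset) holds; no prefix to check → satisfied.

Holds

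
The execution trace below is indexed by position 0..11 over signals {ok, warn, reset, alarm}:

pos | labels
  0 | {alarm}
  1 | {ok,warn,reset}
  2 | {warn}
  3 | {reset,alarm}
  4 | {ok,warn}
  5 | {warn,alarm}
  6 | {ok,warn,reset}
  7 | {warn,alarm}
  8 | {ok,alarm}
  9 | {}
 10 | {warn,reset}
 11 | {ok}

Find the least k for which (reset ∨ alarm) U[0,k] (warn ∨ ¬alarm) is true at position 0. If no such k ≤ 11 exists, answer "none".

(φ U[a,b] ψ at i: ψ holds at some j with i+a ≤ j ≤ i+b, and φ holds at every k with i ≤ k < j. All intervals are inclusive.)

Need earliest j ≥ 0 with (warn ∨ ¬alarm), and (reset ∨ alarm) at every k in [0,j-1].
  j=0: rhs fails.
  j=1: rhs holds; lhs holds on [0,0]. k = 1.

1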